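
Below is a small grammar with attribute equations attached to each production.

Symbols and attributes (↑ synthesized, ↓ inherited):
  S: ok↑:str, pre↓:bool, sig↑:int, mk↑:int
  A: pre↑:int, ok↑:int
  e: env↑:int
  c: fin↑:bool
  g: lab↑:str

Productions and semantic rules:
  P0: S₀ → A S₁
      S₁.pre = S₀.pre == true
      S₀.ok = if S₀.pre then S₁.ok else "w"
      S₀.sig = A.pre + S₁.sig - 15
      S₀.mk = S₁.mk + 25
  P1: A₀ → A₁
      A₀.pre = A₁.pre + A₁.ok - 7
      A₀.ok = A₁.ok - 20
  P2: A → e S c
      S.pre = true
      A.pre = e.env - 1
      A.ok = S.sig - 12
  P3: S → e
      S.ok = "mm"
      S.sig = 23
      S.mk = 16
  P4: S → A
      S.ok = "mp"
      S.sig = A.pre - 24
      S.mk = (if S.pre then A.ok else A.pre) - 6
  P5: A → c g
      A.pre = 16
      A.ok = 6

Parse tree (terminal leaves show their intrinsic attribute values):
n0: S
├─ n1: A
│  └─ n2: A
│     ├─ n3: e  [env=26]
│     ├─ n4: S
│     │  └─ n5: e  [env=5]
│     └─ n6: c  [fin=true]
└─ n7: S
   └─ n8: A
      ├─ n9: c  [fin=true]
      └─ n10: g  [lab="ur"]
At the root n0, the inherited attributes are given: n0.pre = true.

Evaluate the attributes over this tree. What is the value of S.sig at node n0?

6

1. n0.pre = true  [given at root]
2. n3.env = 26  [terminal]
3. n4.pre = true  [true]
4. n5.env = 5  [terminal]
5. n4.ok = "mm"  ["mm"]
6. n4.sig = 23  [23]
7. n4.mk = 16  [16]
8. n6.fin = true  [terminal]
9. n2.pre = 25  [e.env - 1]
10. n2.ok = 11  [S.sig - 12]
11. n1.pre = 29  [A₁.pre + A₁.ok - 7]
12. n1.ok = -9  [A₁.ok - 20]
13. n7.pre = true  [S₀.pre == true]
14. n9.fin = true  [terminal]
15. n10.lab = "ur"  [terminal]
16. n8.pre = 16  [16]
17. n8.ok = 6  [6]
18. n7.ok = "mp"  ["mp"]
19. n7.sig = -8  [A.pre - 24]
20. n7.mk = 0  [(if S.pre then A.ok else A.pre) - 6]
21. n0.ok = "mp"  [if S₀.pre then S₁.ok else "w"]
22. n0.sig = 6  [A.pre + S₁.sig - 15]
23. n0.mk = 25  [S₁.mk + 25]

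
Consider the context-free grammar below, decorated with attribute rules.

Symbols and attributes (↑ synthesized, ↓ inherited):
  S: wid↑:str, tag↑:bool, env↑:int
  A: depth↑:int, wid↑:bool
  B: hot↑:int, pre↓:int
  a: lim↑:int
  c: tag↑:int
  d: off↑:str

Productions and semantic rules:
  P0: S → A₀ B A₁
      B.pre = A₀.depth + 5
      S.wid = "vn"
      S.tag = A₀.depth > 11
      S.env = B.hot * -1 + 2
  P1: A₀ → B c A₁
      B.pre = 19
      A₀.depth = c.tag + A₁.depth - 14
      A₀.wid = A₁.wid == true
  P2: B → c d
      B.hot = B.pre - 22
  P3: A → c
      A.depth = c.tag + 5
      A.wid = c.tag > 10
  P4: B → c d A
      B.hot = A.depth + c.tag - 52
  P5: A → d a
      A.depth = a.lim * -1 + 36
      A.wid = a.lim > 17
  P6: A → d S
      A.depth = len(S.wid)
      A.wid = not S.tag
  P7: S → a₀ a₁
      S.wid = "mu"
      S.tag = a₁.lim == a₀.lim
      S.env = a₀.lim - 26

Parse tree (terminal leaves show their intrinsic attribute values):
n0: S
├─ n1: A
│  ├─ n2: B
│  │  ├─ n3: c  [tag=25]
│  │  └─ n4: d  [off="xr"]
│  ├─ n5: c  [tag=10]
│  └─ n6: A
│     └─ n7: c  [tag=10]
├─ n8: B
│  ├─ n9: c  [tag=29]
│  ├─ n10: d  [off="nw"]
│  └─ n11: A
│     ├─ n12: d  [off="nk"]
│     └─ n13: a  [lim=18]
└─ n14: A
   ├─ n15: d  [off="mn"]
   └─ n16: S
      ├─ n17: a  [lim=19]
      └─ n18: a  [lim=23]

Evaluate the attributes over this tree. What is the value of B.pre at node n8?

16

1. n2.pre = 19  [19]
2. n3.tag = 25  [terminal]
3. n4.off = "xr"  [terminal]
4. n2.hot = -3  [B.pre - 22]
5. n5.tag = 10  [terminal]
6. n7.tag = 10  [terminal]
7. n6.depth = 15  [c.tag + 5]
8. n6.wid = false  [c.tag > 10]
9. n1.depth = 11  [c.tag + A₁.depth - 14]
10. n1.wid = false  [A₁.wid == true]
11. n8.pre = 16  [A₀.depth + 5]
12. n9.tag = 29  [terminal]
13. n10.off = "nw"  [terminal]
14. n12.off = "nk"  [terminal]
15. n13.lim = 18  [terminal]
16. n11.depth = 18  [a.lim * -1 + 36]
17. n11.wid = true  [a.lim > 17]
18. n8.hot = -5  [A.depth + c.tag - 52]
19. n15.off = "mn"  [terminal]
20. n17.lim = 19  [terminal]
21. n18.lim = 23  [terminal]
22. n16.wid = "mu"  ["mu"]
23. n16.tag = false  [a₁.lim == a₀.lim]
24. n16.env = -7  [a₀.lim - 26]
25. n14.depth = 2  [len(S.wid)]
26. n14.wid = true  [not S.tag]
27. n0.wid = "vn"  ["vn"]
28. n0.tag = false  [A₀.depth > 11]
29. n0.env = 7  [B.hot * -1 + 2]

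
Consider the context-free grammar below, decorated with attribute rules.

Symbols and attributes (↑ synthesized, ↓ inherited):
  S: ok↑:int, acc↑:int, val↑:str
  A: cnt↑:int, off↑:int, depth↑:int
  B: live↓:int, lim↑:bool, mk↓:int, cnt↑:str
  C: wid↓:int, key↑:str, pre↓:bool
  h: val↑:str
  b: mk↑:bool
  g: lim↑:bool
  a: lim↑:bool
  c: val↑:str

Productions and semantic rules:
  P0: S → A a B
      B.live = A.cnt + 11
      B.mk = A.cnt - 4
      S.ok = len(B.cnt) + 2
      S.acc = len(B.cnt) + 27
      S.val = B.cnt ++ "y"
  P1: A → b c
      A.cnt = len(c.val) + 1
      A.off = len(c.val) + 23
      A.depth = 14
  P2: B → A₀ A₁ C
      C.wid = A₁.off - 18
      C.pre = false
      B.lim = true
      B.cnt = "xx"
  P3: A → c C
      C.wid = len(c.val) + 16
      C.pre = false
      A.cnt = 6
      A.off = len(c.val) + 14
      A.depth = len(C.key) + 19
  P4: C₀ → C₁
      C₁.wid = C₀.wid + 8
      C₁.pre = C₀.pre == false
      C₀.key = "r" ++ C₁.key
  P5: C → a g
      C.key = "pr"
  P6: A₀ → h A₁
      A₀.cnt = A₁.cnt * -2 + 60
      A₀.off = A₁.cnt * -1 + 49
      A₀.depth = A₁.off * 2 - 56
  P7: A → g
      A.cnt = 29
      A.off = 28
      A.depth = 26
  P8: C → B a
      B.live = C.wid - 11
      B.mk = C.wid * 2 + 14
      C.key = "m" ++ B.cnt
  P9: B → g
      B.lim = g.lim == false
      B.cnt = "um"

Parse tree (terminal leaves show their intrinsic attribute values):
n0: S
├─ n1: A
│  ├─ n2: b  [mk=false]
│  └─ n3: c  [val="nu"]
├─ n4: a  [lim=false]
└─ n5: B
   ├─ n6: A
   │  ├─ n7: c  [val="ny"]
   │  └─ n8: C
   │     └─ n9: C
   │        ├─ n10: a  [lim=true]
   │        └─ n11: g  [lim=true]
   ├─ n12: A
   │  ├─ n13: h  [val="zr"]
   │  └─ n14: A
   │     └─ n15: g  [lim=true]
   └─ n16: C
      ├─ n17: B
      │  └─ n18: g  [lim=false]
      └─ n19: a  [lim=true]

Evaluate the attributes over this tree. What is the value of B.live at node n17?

-9

1. n2.mk = false  [terminal]
2. n3.val = "nu"  [terminal]
3. n1.cnt = 3  [len(c.val) + 1]
4. n1.off = 25  [len(c.val) + 23]
5. n1.depth = 14  [14]
6. n4.lim = false  [terminal]
7. n5.live = 14  [A.cnt + 11]
8. n5.mk = -1  [A.cnt - 4]
9. n7.val = "ny"  [terminal]
10. n8.wid = 18  [len(c.val) + 16]
11. n8.pre = false  [false]
12. n9.wid = 26  [C₀.wid + 8]
13. n9.pre = true  [C₀.pre == false]
14. n10.lim = true  [terminal]
15. n11.lim = true  [terminal]
16. n9.key = "pr"  ["pr"]
17. n8.key = "rpr"  ["r" ++ C₁.key]
18. n6.cnt = 6  [6]
19. n6.off = 16  [len(c.val) + 14]
20. n6.depth = 22  [len(C.key) + 19]
21. n13.val = "zr"  [terminal]
22. n15.lim = true  [terminal]
23. n14.cnt = 29  [29]
24. n14.off = 28  [28]
25. n14.depth = 26  [26]
26. n12.cnt = 2  [A₁.cnt * -2 + 60]
27. n12.off = 20  [A₁.cnt * -1 + 49]
28. n12.depth = 0  [A₁.off * 2 - 56]
29. n16.wid = 2  [A₁.off - 18]
30. n16.pre = false  [false]
31. n17.live = -9  [C.wid - 11]
32. n17.mk = 18  [C.wid * 2 + 14]
33. n18.lim = false  [terminal]
34. n17.lim = true  [g.lim == false]
35. n17.cnt = "um"  ["um"]
36. n19.lim = true  [terminal]
37. n16.key = "mum"  ["m" ++ B.cnt]
38. n5.lim = true  [true]
39. n5.cnt = "xx"  ["xx"]
40. n0.ok = 4  [len(B.cnt) + 2]
41. n0.acc = 29  [len(B.cnt) + 27]
42. n0.val = "xxy"  [B.cnt ++ "y"]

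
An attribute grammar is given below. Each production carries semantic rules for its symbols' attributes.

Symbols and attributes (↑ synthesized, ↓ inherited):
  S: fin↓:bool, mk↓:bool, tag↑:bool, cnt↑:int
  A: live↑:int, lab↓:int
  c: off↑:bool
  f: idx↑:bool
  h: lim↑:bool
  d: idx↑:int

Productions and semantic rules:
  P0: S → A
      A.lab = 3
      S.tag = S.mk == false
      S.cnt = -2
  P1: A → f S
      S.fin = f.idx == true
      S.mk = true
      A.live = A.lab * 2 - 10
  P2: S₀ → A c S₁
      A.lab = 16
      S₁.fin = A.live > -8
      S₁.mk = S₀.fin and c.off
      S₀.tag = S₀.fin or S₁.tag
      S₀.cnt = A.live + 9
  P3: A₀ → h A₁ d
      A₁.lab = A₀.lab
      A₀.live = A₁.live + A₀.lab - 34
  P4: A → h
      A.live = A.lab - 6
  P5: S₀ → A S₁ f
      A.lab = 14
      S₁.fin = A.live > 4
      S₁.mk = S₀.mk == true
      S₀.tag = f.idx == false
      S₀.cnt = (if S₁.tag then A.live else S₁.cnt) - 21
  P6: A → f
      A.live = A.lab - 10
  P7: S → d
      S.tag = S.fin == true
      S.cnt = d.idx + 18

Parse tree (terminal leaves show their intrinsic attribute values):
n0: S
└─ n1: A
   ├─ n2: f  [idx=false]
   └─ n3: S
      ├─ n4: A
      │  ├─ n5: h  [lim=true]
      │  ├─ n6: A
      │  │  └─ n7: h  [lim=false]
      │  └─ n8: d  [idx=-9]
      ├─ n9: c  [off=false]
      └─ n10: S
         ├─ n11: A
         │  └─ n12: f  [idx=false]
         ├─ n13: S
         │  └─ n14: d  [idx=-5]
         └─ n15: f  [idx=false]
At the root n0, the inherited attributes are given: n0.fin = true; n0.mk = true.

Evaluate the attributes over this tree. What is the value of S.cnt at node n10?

1. n0.fin = true  [given at root]
2. n0.mk = true  [given at root]
3. n1.lab = 3  [3]
4. n2.idx = false  [terminal]
5. n3.fin = false  [f.idx == true]
6. n3.mk = true  [true]
7. n4.lab = 16  [16]
8. n5.lim = true  [terminal]
9. n6.lab = 16  [A₀.lab]
10. n7.lim = false  [terminal]
11. n6.live = 10  [A.lab - 6]
12. n8.idx = -9  [terminal]
13. n4.live = -8  [A₁.live + A₀.lab - 34]
14. n9.off = false  [terminal]
15. n10.fin = false  [A.live > -8]
16. n10.mk = false  [S₀.fin and c.off]
17. n11.lab = 14  [14]
18. n12.idx = false  [terminal]
19. n11.live = 4  [A.lab - 10]
20. n13.fin = false  [A.live > 4]
21. n13.mk = false  [S₀.mk == true]
22. n14.idx = -5  [terminal]
23. n13.tag = false  [S.fin == true]
24. n13.cnt = 13  [d.idx + 18]
25. n15.idx = false  [terminal]
26. n10.tag = true  [f.idx == false]
27. n10.cnt = -8  [(if S₁.tag then A.live else S₁.cnt) - 21]
28. n3.tag = true  [S₀.fin or S₁.tag]
29. n3.cnt = 1  [A.live + 9]
30. n1.live = -4  [A.lab * 2 - 10]
31. n0.tag = false  [S.mk == false]
32. n0.cnt = -2  [-2]

-8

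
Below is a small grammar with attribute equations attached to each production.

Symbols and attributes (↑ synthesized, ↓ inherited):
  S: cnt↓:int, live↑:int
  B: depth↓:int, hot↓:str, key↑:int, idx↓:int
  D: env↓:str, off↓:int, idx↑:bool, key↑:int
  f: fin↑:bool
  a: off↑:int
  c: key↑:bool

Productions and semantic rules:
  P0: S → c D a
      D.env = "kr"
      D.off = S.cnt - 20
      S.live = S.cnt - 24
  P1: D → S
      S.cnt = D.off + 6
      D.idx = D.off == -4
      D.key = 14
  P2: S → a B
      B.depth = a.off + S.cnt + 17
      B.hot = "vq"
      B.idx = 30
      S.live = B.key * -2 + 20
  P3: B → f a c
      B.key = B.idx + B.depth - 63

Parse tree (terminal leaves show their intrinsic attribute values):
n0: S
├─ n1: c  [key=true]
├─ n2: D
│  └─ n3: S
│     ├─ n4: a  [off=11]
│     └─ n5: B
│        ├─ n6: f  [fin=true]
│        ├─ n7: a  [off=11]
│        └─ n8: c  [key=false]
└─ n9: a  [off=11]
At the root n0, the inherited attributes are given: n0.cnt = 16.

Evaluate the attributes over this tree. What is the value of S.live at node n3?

26

1. n0.cnt = 16  [given at root]
2. n1.key = true  [terminal]
3. n2.env = "kr"  ["kr"]
4. n2.off = -4  [S.cnt - 20]
5. n3.cnt = 2  [D.off + 6]
6. n4.off = 11  [terminal]
7. n5.depth = 30  [a.off + S.cnt + 17]
8. n5.hot = "vq"  ["vq"]
9. n5.idx = 30  [30]
10. n6.fin = true  [terminal]
11. n7.off = 11  [terminal]
12. n8.key = false  [terminal]
13. n5.key = -3  [B.idx + B.depth - 63]
14. n3.live = 26  [B.key * -2 + 20]
15. n2.idx = true  [D.off == -4]
16. n2.key = 14  [14]
17. n9.off = 11  [terminal]
18. n0.live = -8  [S.cnt - 24]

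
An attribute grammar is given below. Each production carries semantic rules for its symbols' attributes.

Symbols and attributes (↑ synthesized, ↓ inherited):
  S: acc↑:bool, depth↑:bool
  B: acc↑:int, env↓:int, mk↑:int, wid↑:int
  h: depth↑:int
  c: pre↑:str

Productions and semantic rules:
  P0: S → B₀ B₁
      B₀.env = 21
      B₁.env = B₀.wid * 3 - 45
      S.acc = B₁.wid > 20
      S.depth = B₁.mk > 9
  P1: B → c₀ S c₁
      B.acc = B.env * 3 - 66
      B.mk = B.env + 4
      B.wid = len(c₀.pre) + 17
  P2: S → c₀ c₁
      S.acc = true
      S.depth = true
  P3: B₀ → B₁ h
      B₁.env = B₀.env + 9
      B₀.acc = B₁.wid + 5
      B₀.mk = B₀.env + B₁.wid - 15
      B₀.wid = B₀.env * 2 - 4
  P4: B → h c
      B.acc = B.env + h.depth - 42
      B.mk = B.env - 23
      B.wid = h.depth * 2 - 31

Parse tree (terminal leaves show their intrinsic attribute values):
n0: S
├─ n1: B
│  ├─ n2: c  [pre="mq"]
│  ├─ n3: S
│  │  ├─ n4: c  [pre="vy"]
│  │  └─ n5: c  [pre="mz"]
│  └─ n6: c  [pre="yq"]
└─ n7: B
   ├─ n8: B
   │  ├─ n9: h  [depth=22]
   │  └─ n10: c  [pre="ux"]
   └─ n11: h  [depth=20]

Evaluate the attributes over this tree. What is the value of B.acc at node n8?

1

1. n1.env = 21  [21]
2. n2.pre = "mq"  [terminal]
3. n4.pre = "vy"  [terminal]
4. n5.pre = "mz"  [terminal]
5. n3.acc = true  [true]
6. n3.depth = true  [true]
7. n6.pre = "yq"  [terminal]
8. n1.acc = -3  [B.env * 3 - 66]
9. n1.mk = 25  [B.env + 4]
10. n1.wid = 19  [len(c₀.pre) + 17]
11. n7.env = 12  [B₀.wid * 3 - 45]
12. n8.env = 21  [B₀.env + 9]
13. n9.depth = 22  [terminal]
14. n10.pre = "ux"  [terminal]
15. n8.acc = 1  [B.env + h.depth - 42]
16. n8.mk = -2  [B.env - 23]
17. n8.wid = 13  [h.depth * 2 - 31]
18. n11.depth = 20  [terminal]
19. n7.acc = 18  [B₁.wid + 5]
20. n7.mk = 10  [B₀.env + B₁.wid - 15]
21. n7.wid = 20  [B₀.env * 2 - 4]
22. n0.acc = false  [B₁.wid > 20]
23. n0.depth = true  [B₁.mk > 9]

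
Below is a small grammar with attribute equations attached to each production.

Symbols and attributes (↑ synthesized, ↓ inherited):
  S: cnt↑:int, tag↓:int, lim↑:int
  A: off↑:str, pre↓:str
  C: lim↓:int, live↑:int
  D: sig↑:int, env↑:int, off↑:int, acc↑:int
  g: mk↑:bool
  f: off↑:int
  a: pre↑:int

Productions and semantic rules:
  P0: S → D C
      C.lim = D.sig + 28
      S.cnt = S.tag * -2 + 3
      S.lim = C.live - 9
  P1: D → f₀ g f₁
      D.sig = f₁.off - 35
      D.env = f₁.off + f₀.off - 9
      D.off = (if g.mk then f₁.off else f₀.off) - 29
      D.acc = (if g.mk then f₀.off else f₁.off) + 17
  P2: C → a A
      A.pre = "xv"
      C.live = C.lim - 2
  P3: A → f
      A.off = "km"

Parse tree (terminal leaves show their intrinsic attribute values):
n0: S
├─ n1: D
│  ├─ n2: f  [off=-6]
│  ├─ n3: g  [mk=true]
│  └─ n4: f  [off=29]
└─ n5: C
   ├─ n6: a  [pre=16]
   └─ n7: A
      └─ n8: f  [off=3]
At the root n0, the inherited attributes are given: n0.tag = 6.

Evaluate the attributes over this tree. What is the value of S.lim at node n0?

1. n0.tag = 6  [given at root]
2. n2.off = -6  [terminal]
3. n3.mk = true  [terminal]
4. n4.off = 29  [terminal]
5. n1.sig = -6  [f₁.off - 35]
6. n1.env = 14  [f₁.off + f₀.off - 9]
7. n1.off = 0  [(if g.mk then f₁.off else f₀.off) - 29]
8. n1.acc = 11  [(if g.mk then f₀.off else f₁.off) + 17]
9. n5.lim = 22  [D.sig + 28]
10. n6.pre = 16  [terminal]
11. n7.pre = "xv"  ["xv"]
12. n8.off = 3  [terminal]
13. n7.off = "km"  ["km"]
14. n5.live = 20  [C.lim - 2]
15. n0.cnt = -9  [S.tag * -2 + 3]
16. n0.lim = 11  [C.live - 9]

11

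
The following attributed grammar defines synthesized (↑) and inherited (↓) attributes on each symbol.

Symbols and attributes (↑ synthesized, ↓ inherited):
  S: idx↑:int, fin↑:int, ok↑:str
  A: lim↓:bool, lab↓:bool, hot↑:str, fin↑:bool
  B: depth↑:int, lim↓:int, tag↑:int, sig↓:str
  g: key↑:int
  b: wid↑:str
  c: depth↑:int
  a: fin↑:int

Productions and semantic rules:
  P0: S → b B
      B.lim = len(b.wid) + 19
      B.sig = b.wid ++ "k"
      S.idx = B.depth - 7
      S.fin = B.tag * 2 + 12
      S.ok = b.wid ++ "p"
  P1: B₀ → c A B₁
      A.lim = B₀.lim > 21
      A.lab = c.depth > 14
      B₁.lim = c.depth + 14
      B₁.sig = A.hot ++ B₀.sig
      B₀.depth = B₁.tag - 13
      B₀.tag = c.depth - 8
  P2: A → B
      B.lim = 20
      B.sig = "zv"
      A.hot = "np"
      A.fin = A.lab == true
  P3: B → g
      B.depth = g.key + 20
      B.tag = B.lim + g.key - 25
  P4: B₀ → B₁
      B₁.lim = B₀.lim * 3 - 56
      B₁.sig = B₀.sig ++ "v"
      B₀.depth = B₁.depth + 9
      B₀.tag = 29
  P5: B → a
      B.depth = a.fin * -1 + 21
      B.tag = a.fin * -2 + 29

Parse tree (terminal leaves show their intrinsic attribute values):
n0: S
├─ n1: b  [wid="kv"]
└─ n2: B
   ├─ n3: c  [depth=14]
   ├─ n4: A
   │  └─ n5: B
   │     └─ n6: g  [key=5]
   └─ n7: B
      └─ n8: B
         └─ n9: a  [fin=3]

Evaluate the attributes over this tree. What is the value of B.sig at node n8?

"npkvkv"

1. n1.wid = "kv"  [terminal]
2. n2.lim = 21  [len(b.wid) + 19]
3. n2.sig = "kvk"  [b.wid ++ "k"]
4. n3.depth = 14  [terminal]
5. n4.lim = false  [B₀.lim > 21]
6. n4.lab = false  [c.depth > 14]
7. n5.lim = 20  [20]
8. n5.sig = "zv"  ["zv"]
9. n6.key = 5  [terminal]
10. n5.depth = 25  [g.key + 20]
11. n5.tag = 0  [B.lim + g.key - 25]
12. n4.hot = "np"  ["np"]
13. n4.fin = false  [A.lab == true]
14. n7.lim = 28  [c.depth + 14]
15. n7.sig = "npkvk"  [A.hot ++ B₀.sig]
16. n8.lim = 28  [B₀.lim * 3 - 56]
17. n8.sig = "npkvkv"  [B₀.sig ++ "v"]
18. n9.fin = 3  [terminal]
19. n8.depth = 18  [a.fin * -1 + 21]
20. n8.tag = 23  [a.fin * -2 + 29]
21. n7.depth = 27  [B₁.depth + 9]
22. n7.tag = 29  [29]
23. n2.depth = 16  [B₁.tag - 13]
24. n2.tag = 6  [c.depth - 8]
25. n0.idx = 9  [B.depth - 7]
26. n0.fin = 24  [B.tag * 2 + 12]
27. n0.ok = "kvp"  [b.wid ++ "p"]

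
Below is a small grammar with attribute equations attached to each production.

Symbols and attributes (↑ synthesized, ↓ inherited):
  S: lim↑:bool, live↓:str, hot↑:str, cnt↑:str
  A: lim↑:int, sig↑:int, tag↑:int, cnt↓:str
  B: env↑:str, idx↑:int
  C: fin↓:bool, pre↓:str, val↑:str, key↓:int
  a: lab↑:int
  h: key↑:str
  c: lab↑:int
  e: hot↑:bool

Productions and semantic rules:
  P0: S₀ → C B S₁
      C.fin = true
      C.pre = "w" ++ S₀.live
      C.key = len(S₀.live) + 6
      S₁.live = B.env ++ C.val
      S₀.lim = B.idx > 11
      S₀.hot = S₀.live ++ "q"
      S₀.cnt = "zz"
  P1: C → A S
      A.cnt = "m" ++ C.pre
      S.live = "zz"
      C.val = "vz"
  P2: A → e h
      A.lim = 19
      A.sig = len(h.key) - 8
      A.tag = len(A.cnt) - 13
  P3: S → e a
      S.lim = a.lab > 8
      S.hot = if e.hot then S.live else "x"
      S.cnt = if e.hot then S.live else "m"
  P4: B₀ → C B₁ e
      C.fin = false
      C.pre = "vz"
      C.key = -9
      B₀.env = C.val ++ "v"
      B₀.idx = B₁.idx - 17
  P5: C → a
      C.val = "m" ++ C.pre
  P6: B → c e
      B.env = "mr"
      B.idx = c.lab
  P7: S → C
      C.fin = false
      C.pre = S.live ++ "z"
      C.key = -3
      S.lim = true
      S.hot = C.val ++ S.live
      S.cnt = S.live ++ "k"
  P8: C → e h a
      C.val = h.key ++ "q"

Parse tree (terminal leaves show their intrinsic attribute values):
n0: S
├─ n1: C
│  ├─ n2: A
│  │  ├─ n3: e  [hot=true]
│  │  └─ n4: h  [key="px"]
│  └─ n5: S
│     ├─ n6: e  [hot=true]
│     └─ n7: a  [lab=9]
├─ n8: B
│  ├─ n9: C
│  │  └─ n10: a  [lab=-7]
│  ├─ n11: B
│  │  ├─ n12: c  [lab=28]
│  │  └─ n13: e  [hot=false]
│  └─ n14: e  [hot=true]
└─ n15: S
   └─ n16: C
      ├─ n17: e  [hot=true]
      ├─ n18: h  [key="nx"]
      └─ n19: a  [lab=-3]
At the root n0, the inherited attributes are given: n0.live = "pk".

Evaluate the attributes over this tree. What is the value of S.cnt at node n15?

1. n0.live = "pk"  [given at root]
2. n1.fin = true  [true]
3. n1.pre = "wpk"  ["w" ++ S₀.live]
4. n1.key = 8  [len(S₀.live) + 6]
5. n2.cnt = "mwpk"  ["m" ++ C.pre]
6. n3.hot = true  [terminal]
7. n4.key = "px"  [terminal]
8. n2.lim = 19  [19]
9. n2.sig = -6  [len(h.key) - 8]
10. n2.tag = -9  [len(A.cnt) - 13]
11. n5.live = "zz"  ["zz"]
12. n6.hot = true  [terminal]
13. n7.lab = 9  [terminal]
14. n5.lim = true  [a.lab > 8]
15. n5.hot = "zz"  [if e.hot then S.live else "x"]
16. n5.cnt = "zz"  [if e.hot then S.live else "m"]
17. n1.val = "vz"  ["vz"]
18. n9.fin = false  [false]
19. n9.pre = "vz"  ["vz"]
20. n9.key = -9  [-9]
21. n10.lab = -7  [terminal]
22. n9.val = "mvz"  ["m" ++ C.pre]
23. n12.lab = 28  [terminal]
24. n13.hot = false  [terminal]
25. n11.env = "mr"  ["mr"]
26. n11.idx = 28  [c.lab]
27. n14.hot = true  [terminal]
28. n8.env = "mvzv"  [C.val ++ "v"]
29. n8.idx = 11  [B₁.idx - 17]
30. n15.live = "mvzvvz"  [B.env ++ C.val]
31. n16.fin = false  [false]
32. n16.pre = "mvzvvzz"  [S.live ++ "z"]
33. n16.key = -3  [-3]
34. n17.hot = true  [terminal]
35. n18.key = "nx"  [terminal]
36. n19.lab = -3  [terminal]
37. n16.val = "nxq"  [h.key ++ "q"]
38. n15.lim = true  [true]
39. n15.hot = "nxqmvzvvz"  [C.val ++ S.live]
40. n15.cnt = "mvzvvzk"  [S.live ++ "k"]
41. n0.lim = false  [B.idx > 11]
42. n0.hot = "pkq"  [S₀.live ++ "q"]
43. n0.cnt = "zz"  ["zz"]

"mvzvvzk"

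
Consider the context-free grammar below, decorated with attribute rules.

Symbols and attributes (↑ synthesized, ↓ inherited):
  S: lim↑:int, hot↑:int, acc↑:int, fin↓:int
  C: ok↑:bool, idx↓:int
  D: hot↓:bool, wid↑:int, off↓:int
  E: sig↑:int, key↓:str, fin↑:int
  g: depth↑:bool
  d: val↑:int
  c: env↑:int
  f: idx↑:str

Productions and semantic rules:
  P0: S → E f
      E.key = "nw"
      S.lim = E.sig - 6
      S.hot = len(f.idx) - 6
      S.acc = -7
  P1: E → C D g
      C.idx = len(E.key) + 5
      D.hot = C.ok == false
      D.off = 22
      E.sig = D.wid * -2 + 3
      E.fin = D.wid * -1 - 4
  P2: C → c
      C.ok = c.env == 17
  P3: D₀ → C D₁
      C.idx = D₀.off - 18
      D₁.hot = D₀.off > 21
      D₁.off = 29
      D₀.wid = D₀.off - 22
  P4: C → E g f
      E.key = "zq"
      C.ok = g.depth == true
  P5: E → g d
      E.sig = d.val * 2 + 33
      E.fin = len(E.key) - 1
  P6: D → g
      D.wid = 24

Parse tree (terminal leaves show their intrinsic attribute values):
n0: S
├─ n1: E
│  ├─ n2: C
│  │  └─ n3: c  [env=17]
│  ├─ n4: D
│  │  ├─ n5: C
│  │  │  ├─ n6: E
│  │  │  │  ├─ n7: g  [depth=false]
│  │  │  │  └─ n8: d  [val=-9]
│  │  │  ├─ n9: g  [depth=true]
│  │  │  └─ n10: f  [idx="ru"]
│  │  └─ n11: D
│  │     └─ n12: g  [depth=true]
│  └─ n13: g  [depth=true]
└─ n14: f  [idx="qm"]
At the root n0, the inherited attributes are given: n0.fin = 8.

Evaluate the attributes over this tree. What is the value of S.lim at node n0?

-3

1. n0.fin = 8  [given at root]
2. n1.key = "nw"  ["nw"]
3. n2.idx = 7  [len(E.key) + 5]
4. n3.env = 17  [terminal]
5. n2.ok = true  [c.env == 17]
6. n4.hot = false  [C.ok == false]
7. n4.off = 22  [22]
8. n5.idx = 4  [D₀.off - 18]
9. n6.key = "zq"  ["zq"]
10. n7.depth = false  [terminal]
11. n8.val = -9  [terminal]
12. n6.sig = 15  [d.val * 2 + 33]
13. n6.fin = 1  [len(E.key) - 1]
14. n9.depth = true  [terminal]
15. n10.idx = "ru"  [terminal]
16. n5.ok = true  [g.depth == true]
17. n11.hot = true  [D₀.off > 21]
18. n11.off = 29  [29]
19. n12.depth = true  [terminal]
20. n11.wid = 24  [24]
21. n4.wid = 0  [D₀.off - 22]
22. n13.depth = true  [terminal]
23. n1.sig = 3  [D.wid * -2 + 3]
24. n1.fin = -4  [D.wid * -1 - 4]
25. n14.idx = "qm"  [terminal]
26. n0.lim = -3  [E.sig - 6]
27. n0.hot = -4  [len(f.idx) - 6]
28. n0.acc = -7  [-7]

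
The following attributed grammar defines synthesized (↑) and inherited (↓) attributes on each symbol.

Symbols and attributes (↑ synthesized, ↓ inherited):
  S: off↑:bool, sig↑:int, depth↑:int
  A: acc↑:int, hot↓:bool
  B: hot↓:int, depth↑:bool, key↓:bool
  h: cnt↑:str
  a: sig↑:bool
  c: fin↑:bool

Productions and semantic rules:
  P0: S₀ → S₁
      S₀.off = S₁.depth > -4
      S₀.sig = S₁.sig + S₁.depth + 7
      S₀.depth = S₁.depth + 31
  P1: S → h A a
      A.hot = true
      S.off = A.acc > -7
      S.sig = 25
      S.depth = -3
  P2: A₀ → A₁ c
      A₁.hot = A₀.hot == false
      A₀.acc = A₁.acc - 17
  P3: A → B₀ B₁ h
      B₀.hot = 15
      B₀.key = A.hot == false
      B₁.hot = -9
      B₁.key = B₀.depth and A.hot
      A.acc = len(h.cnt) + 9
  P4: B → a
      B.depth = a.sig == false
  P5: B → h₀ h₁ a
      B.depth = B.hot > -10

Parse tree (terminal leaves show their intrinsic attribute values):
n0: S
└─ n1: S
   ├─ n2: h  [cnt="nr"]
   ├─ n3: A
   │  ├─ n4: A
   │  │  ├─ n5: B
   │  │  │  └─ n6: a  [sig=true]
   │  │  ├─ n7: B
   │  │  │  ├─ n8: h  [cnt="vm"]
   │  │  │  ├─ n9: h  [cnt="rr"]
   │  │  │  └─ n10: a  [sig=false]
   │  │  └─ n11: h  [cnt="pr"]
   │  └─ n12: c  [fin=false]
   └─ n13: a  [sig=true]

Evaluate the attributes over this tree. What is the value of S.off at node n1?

1. n2.cnt = "nr"  [terminal]
2. n3.hot = true  [true]
3. n4.hot = false  [A₀.hot == false]
4. n5.hot = 15  [15]
5. n5.key = true  [A.hot == false]
6. n6.sig = true  [terminal]
7. n5.depth = false  [a.sig == false]
8. n7.hot = -9  [-9]
9. n7.key = false  [B₀.depth and A.hot]
10. n8.cnt = "vm"  [terminal]
11. n9.cnt = "rr"  [terminal]
12. n10.sig = false  [terminal]
13. n7.depth = true  [B.hot > -10]
14. n11.cnt = "pr"  [terminal]
15. n4.acc = 11  [len(h.cnt) + 9]
16. n12.fin = false  [terminal]
17. n3.acc = -6  [A₁.acc - 17]
18. n13.sig = true  [terminal]
19. n1.off = true  [A.acc > -7]
20. n1.sig = 25  [25]
21. n1.depth = -3  [-3]
22. n0.off = true  [S₁.depth > -4]
23. n0.sig = 29  [S₁.sig + S₁.depth + 7]
24. n0.depth = 28  [S₁.depth + 31]

true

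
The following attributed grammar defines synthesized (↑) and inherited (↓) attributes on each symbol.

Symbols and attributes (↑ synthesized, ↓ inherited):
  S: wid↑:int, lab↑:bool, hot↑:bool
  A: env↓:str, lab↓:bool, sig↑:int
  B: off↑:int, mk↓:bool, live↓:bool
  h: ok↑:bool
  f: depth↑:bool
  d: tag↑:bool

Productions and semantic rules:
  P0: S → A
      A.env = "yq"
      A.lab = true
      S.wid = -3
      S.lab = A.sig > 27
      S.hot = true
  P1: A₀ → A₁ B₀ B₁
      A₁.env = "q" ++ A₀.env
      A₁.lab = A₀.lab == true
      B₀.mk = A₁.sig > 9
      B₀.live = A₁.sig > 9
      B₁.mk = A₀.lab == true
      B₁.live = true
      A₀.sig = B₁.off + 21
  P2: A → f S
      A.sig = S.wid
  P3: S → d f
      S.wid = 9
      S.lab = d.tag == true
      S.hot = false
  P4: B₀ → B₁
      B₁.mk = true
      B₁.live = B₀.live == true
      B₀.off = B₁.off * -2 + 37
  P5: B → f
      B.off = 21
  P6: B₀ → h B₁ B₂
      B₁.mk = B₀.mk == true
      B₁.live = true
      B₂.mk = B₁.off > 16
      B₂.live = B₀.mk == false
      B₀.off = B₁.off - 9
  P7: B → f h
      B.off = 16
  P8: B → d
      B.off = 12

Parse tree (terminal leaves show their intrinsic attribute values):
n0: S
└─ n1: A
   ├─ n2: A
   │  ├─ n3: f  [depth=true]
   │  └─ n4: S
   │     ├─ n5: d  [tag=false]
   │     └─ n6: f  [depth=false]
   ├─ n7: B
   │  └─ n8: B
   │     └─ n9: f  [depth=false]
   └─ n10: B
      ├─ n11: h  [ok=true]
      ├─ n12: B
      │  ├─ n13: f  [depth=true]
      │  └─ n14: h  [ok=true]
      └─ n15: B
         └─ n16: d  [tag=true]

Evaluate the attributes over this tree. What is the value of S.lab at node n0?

true

1. n1.env = "yq"  ["yq"]
2. n1.lab = true  [true]
3. n2.env = "qyq"  ["q" ++ A₀.env]
4. n2.lab = true  [A₀.lab == true]
5. n3.depth = true  [terminal]
6. n5.tag = false  [terminal]
7. n6.depth = false  [terminal]
8. n4.wid = 9  [9]
9. n4.lab = false  [d.tag == true]
10. n4.hot = false  [false]
11. n2.sig = 9  [S.wid]
12. n7.mk = false  [A₁.sig > 9]
13. n7.live = false  [A₁.sig > 9]
14. n8.mk = true  [true]
15. n8.live = false  [B₀.live == true]
16. n9.depth = false  [terminal]
17. n8.off = 21  [21]
18. n7.off = -5  [B₁.off * -2 + 37]
19. n10.mk = true  [A₀.lab == true]
20. n10.live = true  [true]
21. n11.ok = true  [terminal]
22. n12.mk = true  [B₀.mk == true]
23. n12.live = true  [true]
24. n13.depth = true  [terminal]
25. n14.ok = true  [terminal]
26. n12.off = 16  [16]
27. n15.mk = false  [B₁.off > 16]
28. n15.live = false  [B₀.mk == false]
29. n16.tag = true  [terminal]
30. n15.off = 12  [12]
31. n10.off = 7  [B₁.off - 9]
32. n1.sig = 28  [B₁.off + 21]
33. n0.wid = -3  [-3]
34. n0.lab = true  [A.sig > 27]
35. n0.hot = true  [true]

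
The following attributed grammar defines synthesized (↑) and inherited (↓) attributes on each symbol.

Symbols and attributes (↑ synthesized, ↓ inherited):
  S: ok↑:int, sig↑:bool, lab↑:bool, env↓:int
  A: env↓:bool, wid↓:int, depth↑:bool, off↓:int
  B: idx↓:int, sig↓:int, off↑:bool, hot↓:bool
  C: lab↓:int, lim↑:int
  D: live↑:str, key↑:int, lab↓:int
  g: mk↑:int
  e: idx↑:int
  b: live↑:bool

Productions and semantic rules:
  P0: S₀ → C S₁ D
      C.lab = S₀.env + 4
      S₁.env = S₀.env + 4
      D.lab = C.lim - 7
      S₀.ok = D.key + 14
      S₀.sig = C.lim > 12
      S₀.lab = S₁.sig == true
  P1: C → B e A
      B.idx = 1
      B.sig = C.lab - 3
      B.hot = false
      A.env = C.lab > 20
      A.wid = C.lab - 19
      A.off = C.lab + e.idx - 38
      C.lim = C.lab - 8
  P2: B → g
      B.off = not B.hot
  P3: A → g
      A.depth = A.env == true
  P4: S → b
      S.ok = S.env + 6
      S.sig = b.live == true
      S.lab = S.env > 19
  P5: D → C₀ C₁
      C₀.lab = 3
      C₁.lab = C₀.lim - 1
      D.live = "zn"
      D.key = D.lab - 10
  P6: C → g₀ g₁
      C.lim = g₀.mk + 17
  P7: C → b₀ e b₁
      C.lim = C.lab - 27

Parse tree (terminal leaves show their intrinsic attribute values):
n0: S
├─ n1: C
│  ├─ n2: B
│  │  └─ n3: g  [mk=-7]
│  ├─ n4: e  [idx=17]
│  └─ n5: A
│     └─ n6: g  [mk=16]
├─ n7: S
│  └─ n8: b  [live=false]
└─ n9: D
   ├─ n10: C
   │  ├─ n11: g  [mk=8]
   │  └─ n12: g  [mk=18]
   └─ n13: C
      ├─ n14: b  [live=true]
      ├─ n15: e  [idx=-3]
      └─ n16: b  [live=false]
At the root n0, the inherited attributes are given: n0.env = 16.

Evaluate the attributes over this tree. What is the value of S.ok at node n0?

1. n0.env = 16  [given at root]
2. n1.lab = 20  [S₀.env + 4]
3. n2.idx = 1  [1]
4. n2.sig = 17  [C.lab - 3]
5. n2.hot = false  [false]
6. n3.mk = -7  [terminal]
7. n2.off = true  [not B.hot]
8. n4.idx = 17  [terminal]
9. n5.env = false  [C.lab > 20]
10. n5.wid = 1  [C.lab - 19]
11. n5.off = -1  [C.lab + e.idx - 38]
12. n6.mk = 16  [terminal]
13. n5.depth = false  [A.env == true]
14. n1.lim = 12  [C.lab - 8]
15. n7.env = 20  [S₀.env + 4]
16. n8.live = false  [terminal]
17. n7.ok = 26  [S.env + 6]
18. n7.sig = false  [b.live == true]
19. n7.lab = true  [S.env > 19]
20. n9.lab = 5  [C.lim - 7]
21. n10.lab = 3  [3]
22. n11.mk = 8  [terminal]
23. n12.mk = 18  [terminal]
24. n10.lim = 25  [g₀.mk + 17]
25. n13.lab = 24  [C₀.lim - 1]
26. n14.live = true  [terminal]
27. n15.idx = -3  [terminal]
28. n16.live = false  [terminal]
29. n13.lim = -3  [C.lab - 27]
30. n9.live = "zn"  ["zn"]
31. n9.key = -5  [D.lab - 10]
32. n0.ok = 9  [D.key + 14]
33. n0.sig = false  [C.lim > 12]
34. n0.lab = false  [S₁.sig == true]

9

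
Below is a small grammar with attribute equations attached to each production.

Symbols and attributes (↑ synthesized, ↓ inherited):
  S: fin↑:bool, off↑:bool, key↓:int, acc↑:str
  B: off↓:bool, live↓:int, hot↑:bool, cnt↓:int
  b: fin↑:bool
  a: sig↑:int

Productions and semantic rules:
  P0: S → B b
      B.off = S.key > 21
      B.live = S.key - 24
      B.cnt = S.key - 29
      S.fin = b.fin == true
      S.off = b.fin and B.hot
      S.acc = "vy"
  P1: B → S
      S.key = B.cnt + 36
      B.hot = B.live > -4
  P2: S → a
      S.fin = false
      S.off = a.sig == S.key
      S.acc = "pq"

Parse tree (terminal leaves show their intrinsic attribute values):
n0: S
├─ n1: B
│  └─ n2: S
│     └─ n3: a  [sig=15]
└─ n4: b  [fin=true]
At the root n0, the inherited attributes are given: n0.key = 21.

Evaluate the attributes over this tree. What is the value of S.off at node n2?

1. n0.key = 21  [given at root]
2. n1.off = false  [S.key > 21]
3. n1.live = -3  [S.key - 24]
4. n1.cnt = -8  [S.key - 29]
5. n2.key = 28  [B.cnt + 36]
6. n3.sig = 15  [terminal]
7. n2.fin = false  [false]
8. n2.off = false  [a.sig == S.key]
9. n2.acc = "pq"  ["pq"]
10. n1.hot = true  [B.live > -4]
11. n4.fin = true  [terminal]
12. n0.fin = true  [b.fin == true]
13. n0.off = true  [b.fin and B.hot]
14. n0.acc = "vy"  ["vy"]

false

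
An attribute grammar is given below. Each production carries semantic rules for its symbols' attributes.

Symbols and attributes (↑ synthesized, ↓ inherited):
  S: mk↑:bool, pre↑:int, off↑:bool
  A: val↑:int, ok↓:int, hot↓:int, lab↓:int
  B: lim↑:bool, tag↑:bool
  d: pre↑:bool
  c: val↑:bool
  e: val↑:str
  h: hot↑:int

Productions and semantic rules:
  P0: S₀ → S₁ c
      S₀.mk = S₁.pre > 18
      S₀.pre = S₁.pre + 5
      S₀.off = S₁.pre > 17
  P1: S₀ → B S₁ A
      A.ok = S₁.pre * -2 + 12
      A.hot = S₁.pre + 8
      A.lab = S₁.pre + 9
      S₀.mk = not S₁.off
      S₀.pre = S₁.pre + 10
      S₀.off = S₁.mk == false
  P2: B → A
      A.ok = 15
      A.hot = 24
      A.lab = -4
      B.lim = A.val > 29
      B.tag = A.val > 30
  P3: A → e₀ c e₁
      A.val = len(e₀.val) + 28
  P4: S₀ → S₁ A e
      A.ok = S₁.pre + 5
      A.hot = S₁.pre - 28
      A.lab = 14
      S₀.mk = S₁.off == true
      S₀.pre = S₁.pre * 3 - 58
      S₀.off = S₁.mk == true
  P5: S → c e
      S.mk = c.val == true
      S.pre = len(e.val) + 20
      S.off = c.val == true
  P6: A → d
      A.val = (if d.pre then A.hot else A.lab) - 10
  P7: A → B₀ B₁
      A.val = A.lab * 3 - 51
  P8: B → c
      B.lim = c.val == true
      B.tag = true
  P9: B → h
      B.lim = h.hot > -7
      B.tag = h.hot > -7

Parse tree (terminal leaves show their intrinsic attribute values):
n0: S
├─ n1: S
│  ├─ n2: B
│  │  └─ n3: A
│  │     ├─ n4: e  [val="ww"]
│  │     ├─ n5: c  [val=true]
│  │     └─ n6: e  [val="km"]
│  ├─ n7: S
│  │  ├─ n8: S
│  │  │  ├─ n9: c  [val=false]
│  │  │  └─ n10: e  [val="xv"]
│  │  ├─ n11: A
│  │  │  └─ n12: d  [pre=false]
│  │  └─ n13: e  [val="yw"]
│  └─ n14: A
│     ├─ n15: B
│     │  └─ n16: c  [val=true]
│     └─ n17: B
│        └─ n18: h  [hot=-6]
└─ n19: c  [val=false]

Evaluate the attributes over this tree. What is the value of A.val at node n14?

1. n3.ok = 15  [15]
2. n3.hot = 24  [24]
3. n3.lab = -4  [-4]
4. n4.val = "ww"  [terminal]
5. n5.val = true  [terminal]
6. n6.val = "km"  [terminal]
7. n3.val = 30  [len(e₀.val) + 28]
8. n2.lim = true  [A.val > 29]
9. n2.tag = false  [A.val > 30]
10. n9.val = false  [terminal]
11. n10.val = "xv"  [terminal]
12. n8.mk = false  [c.val == true]
13. n8.pre = 22  [len(e.val) + 20]
14. n8.off = false  [c.val == true]
15. n11.ok = 27  [S₁.pre + 5]
16. n11.hot = -6  [S₁.pre - 28]
17. n11.lab = 14  [14]
18. n12.pre = false  [terminal]
19. n11.val = 4  [(if d.pre then A.hot else A.lab) - 10]
20. n13.val = "yw"  [terminal]
21. n7.mk = false  [S₁.off == true]
22. n7.pre = 8  [S₁.pre * 3 - 58]
23. n7.off = false  [S₁.mk == true]
24. n14.ok = -4  [S₁.pre * -2 + 12]
25. n14.hot = 16  [S₁.pre + 8]
26. n14.lab = 17  [S₁.pre + 9]
27. n16.val = true  [terminal]
28. n15.lim = true  [c.val == true]
29. n15.tag = true  [true]
30. n18.hot = -6  [terminal]
31. n17.lim = true  [h.hot > -7]
32. n17.tag = true  [h.hot > -7]
33. n14.val = 0  [A.lab * 3 - 51]
34. n1.mk = true  [not S₁.off]
35. n1.pre = 18  [S₁.pre + 10]
36. n1.off = true  [S₁.mk == false]
37. n19.val = false  [terminal]
38. n0.mk = false  [S₁.pre > 18]
39. n0.pre = 23  [S₁.pre + 5]
40. n0.off = true  [S₁.pre > 17]

0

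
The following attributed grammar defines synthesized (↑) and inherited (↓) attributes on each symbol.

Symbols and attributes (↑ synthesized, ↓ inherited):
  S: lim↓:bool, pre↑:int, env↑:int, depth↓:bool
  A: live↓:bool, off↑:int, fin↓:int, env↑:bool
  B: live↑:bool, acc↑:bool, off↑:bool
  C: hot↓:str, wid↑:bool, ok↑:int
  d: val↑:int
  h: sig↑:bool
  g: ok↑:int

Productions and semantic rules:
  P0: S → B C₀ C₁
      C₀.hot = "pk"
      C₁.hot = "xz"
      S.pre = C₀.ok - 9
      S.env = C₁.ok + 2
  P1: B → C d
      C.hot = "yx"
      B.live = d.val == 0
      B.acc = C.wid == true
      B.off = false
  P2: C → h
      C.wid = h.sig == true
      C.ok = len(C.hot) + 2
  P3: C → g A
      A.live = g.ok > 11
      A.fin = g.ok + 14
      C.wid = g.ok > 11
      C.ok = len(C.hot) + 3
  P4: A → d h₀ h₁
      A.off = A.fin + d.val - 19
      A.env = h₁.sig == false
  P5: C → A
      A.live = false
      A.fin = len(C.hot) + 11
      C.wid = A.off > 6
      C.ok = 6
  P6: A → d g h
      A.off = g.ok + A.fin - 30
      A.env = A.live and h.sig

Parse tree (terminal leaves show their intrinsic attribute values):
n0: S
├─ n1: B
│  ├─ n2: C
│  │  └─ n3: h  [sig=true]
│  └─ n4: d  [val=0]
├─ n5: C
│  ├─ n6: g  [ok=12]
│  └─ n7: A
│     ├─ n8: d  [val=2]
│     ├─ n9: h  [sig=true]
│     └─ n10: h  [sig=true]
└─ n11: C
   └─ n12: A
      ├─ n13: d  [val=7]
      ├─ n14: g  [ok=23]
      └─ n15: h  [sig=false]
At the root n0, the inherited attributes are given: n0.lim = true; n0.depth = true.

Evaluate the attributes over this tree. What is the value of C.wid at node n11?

1. n0.lim = true  [given at root]
2. n0.depth = true  [given at root]
3. n2.hot = "yx"  ["yx"]
4. n3.sig = true  [terminal]
5. n2.wid = true  [h.sig == true]
6. n2.ok = 4  [len(C.hot) + 2]
7. n4.val = 0  [terminal]
8. n1.live = true  [d.val == 0]
9. n1.acc = true  [C.wid == true]
10. n1.off = false  [false]
11. n5.hot = "pk"  ["pk"]
12. n6.ok = 12  [terminal]
13. n7.live = true  [g.ok > 11]
14. n7.fin = 26  [g.ok + 14]
15. n8.val = 2  [terminal]
16. n9.sig = true  [terminal]
17. n10.sig = true  [terminal]
18. n7.off = 9  [A.fin + d.val - 19]
19. n7.env = false  [h₁.sig == false]
20. n5.wid = true  [g.ok > 11]
21. n5.ok = 5  [len(C.hot) + 3]
22. n11.hot = "xz"  ["xz"]
23. n12.live = false  [false]
24. n12.fin = 13  [len(C.hot) + 11]
25. n13.val = 7  [terminal]
26. n14.ok = 23  [terminal]
27. n15.sig = false  [terminal]
28. n12.off = 6  [g.ok + A.fin - 30]
29. n12.env = false  [A.live and h.sig]
30. n11.wid = false  [A.off > 6]
31. n11.ok = 6  [6]
32. n0.pre = -4  [C₀.ok - 9]
33. n0.env = 8  [C₁.ok + 2]

false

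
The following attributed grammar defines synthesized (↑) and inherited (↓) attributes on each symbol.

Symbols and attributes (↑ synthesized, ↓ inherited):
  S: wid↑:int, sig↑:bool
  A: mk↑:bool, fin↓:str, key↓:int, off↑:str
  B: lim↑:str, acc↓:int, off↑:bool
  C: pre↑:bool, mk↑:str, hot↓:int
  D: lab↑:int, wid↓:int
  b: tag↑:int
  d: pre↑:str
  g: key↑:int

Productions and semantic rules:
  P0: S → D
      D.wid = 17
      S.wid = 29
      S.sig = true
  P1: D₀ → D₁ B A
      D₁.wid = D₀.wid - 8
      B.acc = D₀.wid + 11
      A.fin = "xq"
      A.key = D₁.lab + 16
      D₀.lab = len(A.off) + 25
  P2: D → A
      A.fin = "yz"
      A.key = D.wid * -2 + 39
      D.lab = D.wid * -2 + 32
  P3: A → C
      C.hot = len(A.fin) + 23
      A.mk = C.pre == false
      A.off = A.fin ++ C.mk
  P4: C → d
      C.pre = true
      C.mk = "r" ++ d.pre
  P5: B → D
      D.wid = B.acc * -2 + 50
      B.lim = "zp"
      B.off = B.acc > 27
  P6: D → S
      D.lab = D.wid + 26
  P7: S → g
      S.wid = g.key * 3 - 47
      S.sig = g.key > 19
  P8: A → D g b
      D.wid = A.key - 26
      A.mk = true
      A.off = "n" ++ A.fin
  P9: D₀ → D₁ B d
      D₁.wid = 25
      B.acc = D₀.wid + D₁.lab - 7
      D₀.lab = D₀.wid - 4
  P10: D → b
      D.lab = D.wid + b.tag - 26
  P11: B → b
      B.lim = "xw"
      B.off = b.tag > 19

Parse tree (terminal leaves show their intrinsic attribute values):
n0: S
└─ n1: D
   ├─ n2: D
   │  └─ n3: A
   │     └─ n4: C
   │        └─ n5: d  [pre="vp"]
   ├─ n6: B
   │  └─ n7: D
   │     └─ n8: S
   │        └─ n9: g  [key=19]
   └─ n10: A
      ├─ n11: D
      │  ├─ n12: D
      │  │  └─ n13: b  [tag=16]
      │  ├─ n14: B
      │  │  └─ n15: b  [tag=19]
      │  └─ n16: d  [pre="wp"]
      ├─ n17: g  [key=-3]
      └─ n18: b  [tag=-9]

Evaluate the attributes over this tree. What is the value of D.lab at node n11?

0

1. n1.wid = 17  [17]
2. n2.wid = 9  [D₀.wid - 8]
3. n3.fin = "yz"  ["yz"]
4. n3.key = 21  [D.wid * -2 + 39]
5. n4.hot = 25  [len(A.fin) + 23]
6. n5.pre = "vp"  [terminal]
7. n4.pre = true  [true]
8. n4.mk = "rvp"  ["r" ++ d.pre]
9. n3.mk = false  [C.pre == false]
10. n3.off = "yzrvp"  [A.fin ++ C.mk]
11. n2.lab = 14  [D.wid * -2 + 32]
12. n6.acc = 28  [D₀.wid + 11]
13. n7.wid = -6  [B.acc * -2 + 50]
14. n9.key = 19  [terminal]
15. n8.wid = 10  [g.key * 3 - 47]
16. n8.sig = false  [g.key > 19]
17. n7.lab = 20  [D.wid + 26]
18. n6.lim = "zp"  ["zp"]
19. n6.off = true  [B.acc > 27]
20. n10.fin = "xq"  ["xq"]
21. n10.key = 30  [D₁.lab + 16]
22. n11.wid = 4  [A.key - 26]
23. n12.wid = 25  [25]
24. n13.tag = 16  [terminal]
25. n12.lab = 15  [D.wid + b.tag - 26]
26. n14.acc = 12  [D₀.wid + D₁.lab - 7]
27. n15.tag = 19  [terminal]
28. n14.lim = "xw"  ["xw"]
29. n14.off = false  [b.tag > 19]
30. n16.pre = "wp"  [terminal]
31. n11.lab = 0  [D₀.wid - 4]
32. n17.key = -3  [terminal]
33. n18.tag = -9  [terminal]
34. n10.mk = true  [true]
35. n10.off = "nxq"  ["n" ++ A.fin]
36. n1.lab = 28  [len(A.off) + 25]
37. n0.wid = 29  [29]
38. n0.sig = true  [true]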